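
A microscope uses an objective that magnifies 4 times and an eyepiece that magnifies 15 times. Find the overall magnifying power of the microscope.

The overall magnification of a compound microscope is the product of the objective and eyepiece magnifications:
M = M_obj x M_eye = 4 x 15 = 60.

60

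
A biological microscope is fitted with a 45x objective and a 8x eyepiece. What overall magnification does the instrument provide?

360

The overall magnification of a compound microscope is the product of the objective and eyepiece magnifications:
M = M_obj x M_eye = 45 x 8 = 360.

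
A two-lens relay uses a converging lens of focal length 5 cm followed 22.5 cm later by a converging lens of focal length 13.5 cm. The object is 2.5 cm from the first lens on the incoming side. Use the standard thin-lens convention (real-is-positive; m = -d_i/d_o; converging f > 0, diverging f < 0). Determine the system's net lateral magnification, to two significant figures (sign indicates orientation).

-1.9

Lens 1: 1/d_i1 = 1/f_1 - 1/d_o1 = 1/5 - 1/2.5 = -0.20000 cm^-1, so d_i1 = -5.000 cm.
m_1 = -(-5.000)/2.5 = 2.0000.
The intermediate image is virtual, 5.000 cm to the left of lens 1, so d_o2 = L - d_i1 = 22.5 - (-5.000) = 27.500 cm.
Lens 2: 1/d_i2 = 1/f_2 - 1/d_o2 = 1/13.5 - 1/(27.500) = 0.03771 cm^-1, so d_i2 = 26.518 cm.
m_2 = -(26.518)/(27.500) = -0.9643.
Overall magnification: m = m_1 m_2 = -1.9286.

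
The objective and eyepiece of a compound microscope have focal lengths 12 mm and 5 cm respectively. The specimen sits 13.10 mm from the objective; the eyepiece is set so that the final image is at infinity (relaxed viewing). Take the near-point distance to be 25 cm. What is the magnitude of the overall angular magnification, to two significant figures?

Convert to cm: f_obj = 12 mm = 1.2 cm; d_o = 13.10 mm = 1.31 cm.
Objective: 1/d_i = 1/f_obj - 1/d_o = 1/1.2 - 1/1.31 = 0.06997 cm^-1, so d_i = 14.291 cm.
m_obj = -d_i/d_o = -14.291/1.31 = -10.909.
Eyepiece angular magnification (image at infinity): M_eye = D/f_e = 25/5 = 5.000.
Overall M = m_obj x M_eye = (-10.909)(5.000) = -54.55.
|M| = 54.55.

55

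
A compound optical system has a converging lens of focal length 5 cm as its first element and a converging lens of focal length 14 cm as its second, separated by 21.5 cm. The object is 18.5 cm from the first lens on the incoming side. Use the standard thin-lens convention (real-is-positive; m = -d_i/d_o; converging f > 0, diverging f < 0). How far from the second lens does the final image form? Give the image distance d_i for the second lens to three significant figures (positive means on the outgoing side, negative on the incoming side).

First lens: d_i1 = 1/(1/5 - 1/18.5) = 6.852 cm.
The intermediate image is 6.852 cm to the right of lens 1, so d_o2 = L - d_i1 = 21.5 - 6.852 = 14.648 cm.
Second lens: d_i2 = 1/(1/14 - 1/(14.648)) = 316.400 cm.

316 cm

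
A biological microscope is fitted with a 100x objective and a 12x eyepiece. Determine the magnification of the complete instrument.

The overall magnification of a compound microscope is the product of the objective and eyepiece magnifications:
M = M_obj x M_eye = 100 x 12 = 1200.

1200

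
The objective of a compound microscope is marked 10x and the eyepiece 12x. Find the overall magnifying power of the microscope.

120

The overall magnification of a compound microscope is the product of the objective and eyepiece magnifications:
M = M_obj x M_eye = 10 x 12 = 120.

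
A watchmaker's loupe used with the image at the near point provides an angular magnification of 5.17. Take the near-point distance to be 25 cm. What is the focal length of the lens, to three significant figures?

6.00 cm

For the image at the near point, M = 1 + D/f.
f = D/(M - 1) = 25/(5.17 - 1) = 5.995 cm.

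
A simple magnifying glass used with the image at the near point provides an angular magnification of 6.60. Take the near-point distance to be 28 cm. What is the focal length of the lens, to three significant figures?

5.00 cm

For the image at the near point, M = 1 + D/f.
f = D/(M - 1) = 28/(6.6 - 1) = 5.000 cm.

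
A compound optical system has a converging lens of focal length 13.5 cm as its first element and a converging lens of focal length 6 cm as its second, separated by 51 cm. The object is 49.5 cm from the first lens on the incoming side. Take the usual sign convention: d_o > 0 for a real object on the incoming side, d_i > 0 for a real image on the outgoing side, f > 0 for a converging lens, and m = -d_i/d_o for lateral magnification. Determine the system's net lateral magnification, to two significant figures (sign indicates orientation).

First lens: d_i1 = 1/(1/13.5 - 1/49.5) = 18.563 cm.
m_1 = -(18.563)/49.5 = -0.3750.
Object distance for lens 2: d_o2 = 51 - 18.563 = 32.438 cm.
Second lens: d_i2 = 1/(1/6 - 1/(32.438)) = 7.362 cm.
m_2 = -(7.362)/(32.438) = -0.2270.
The system's lateral magnification is m_1 m_2 = (-0.3750)(-0.2270) = 0.0851.

0.085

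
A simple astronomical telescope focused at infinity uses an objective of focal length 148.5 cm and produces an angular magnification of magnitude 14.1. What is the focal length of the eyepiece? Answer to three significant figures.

|M| = f_obj/f_eye, so f_eye = f_obj/|M| = 148.5/14.1 = 10.532 cm.

10.5 cm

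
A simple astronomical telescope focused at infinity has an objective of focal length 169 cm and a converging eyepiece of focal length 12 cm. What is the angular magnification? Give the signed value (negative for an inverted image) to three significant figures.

M = -f_obj/f_eye = -169/(12) = -14.083.

-14.1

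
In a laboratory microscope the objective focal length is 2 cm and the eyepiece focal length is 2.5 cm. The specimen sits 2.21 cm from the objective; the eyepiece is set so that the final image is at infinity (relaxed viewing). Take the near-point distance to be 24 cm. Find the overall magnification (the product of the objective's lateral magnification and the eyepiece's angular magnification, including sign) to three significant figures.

Objective: 1/d_i = 1/f_obj - 1/d_o = 1/2 - 1/2.21 = 0.04751 cm^-1, so d_i = 21.048 cm.
m_obj = -d_i/d_o = -21.048/2.21 = -9.524.
Eyepiece angular magnification (image at infinity): M_eye = D/f_e = 24/2.5 = 9.600.
Overall M = m_obj x M_eye = (-9.524)(9.600) = -91.43.

-91.4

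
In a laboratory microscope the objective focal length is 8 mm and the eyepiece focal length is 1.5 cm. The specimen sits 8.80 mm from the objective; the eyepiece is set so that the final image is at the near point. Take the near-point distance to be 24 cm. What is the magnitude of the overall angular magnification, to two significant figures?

170

Convert to cm: f_obj = 8 mm = 0.8 cm; d_o = 8.80 mm = 0.88 cm.
Objective: 1/d_i = 1/f_obj - 1/d_o = 1/0.8 - 1/0.88 = 0.11364 cm^-1, so d_i = 8.800 cm.
m_obj = -d_i/d_o = -8.800/0.88 = -10.000.
Eyepiece angular magnification (image at near point): M_eye = 1 + D/f_e = 1 + 24/1.5 = 17.000.
Overall M = m_obj x M_eye = (-10.000)(17.000) = -170.00.
|M| = 170.00.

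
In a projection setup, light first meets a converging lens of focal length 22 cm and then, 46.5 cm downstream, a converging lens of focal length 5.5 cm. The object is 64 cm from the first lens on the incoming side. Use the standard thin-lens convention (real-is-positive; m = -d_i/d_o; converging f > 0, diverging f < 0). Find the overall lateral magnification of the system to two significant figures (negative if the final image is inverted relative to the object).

0.39

First lens: d_i1 = 1/(1/22 - 1/64) = 33.524 cm.
m_1 = -(33.524)/64 = -0.5238.
The intermediate image is 33.524 cm to the right of lens 1, so d_o2 = L - d_i1 = 46.5 - 33.524 = 12.976 cm.
Second lens: d_i2 = 1/(1/5.5 - 1/(12.976)) = 9.546 cm.
m_2 = -(9.546)/(12.976) = -0.7357.
Total m = m_1 x m_2 = (-0.5238)(-0.7357) = 0.3854.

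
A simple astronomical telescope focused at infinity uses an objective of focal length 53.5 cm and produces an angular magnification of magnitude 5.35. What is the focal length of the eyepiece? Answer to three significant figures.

|M| = f_obj/f_eye, so f_eye = f_obj/|M| = 53.5/5.35 = 10.000 cm.

10.0 cm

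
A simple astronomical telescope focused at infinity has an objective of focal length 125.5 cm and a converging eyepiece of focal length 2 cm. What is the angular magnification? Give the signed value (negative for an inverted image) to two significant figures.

M = -f_obj/f_eye = -125.5/(2) = -62.750.

-63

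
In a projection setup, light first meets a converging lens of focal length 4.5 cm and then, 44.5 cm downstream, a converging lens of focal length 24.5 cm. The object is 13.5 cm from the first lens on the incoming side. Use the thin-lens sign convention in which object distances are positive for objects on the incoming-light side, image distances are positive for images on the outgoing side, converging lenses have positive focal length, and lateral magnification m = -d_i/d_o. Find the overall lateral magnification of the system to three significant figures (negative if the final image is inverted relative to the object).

Applying the thin-lens equation to the first lens, 1/4.5 = 1/13.5 + 1/d_i1, which gives d_i1 = 6.750 cm.
Its lateral magnification is m_1 = -d_i1/d_o1 = -(6.750)/13.5 = -0.5000.
Object distance for lens 2: d_o2 = 44.5 - 6.750 = 37.750 cm.
Applying the thin-lens equation again with f_2 = 24.5 cm and d_o2 = 37.750 cm gives d_i2 = 69.802 cm.
m_2 = -(69.802)/(37.750) = -1.8491.
Total m = m_1 x m_2 = (-0.5000)(-1.8491) = 0.9245.

0.925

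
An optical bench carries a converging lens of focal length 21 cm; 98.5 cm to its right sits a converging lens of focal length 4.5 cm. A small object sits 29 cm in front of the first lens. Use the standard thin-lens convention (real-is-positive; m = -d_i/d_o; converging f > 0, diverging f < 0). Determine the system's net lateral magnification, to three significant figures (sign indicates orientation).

0.661

Applying the thin-lens equation to the first lens, 1/21 = 1/29 + 1/d_i1, which gives d_i1 = 76.125 cm.
Its lateral magnification is m_1 = -d_i1/d_o1 = -(76.125)/29 = -2.6250.
Object distance for lens 2: d_o2 = 98.5 - 76.125 = 22.375 cm.
Applying the thin-lens equation again with f_2 = 4.5 cm and d_o2 = 22.375 cm gives d_i2 = 5.633 cm.
m_2 = -(5.633)/(22.375) = -0.2517.
Total m = m_1 x m_2 = (-2.6250)(-0.2517) = 0.6608.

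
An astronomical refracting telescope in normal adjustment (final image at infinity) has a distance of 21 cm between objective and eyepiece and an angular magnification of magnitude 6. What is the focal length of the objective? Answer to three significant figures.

In normal adjustment the tube length equals f_obj + f_eye and |M| = f_obj/f_eye.
So f_obj = 6 f_eye and 6 f_eye + f_eye = 21 cm, giving f_eye = 21/7 = 3.000 cm and f_obj = 18.000 cm.

18.0 cm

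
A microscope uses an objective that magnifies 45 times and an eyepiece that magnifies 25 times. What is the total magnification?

1125

The overall magnification of a compound microscope is the product of the objective and eyepiece magnifications:
M = M_obj x M_eye = 45 x 25 = 1125.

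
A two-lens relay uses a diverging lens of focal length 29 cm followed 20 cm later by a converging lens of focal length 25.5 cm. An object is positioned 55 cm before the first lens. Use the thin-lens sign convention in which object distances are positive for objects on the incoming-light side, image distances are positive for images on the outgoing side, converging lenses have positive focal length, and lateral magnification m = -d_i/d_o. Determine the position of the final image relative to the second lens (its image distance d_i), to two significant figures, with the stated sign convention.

First lens: d_i1 = 1/(1/(-29) - 1/55) = -18.988 cm.
The intermediate image is virtual, 18.988 cm to the left of lens 1, so d_o2 = L - d_i1 = 20 - (-18.988) = 38.988 cm.
Second lens: d_i2 = 1/(1/25.5 - 1/(38.988)) = 73.709 cm.

74 cm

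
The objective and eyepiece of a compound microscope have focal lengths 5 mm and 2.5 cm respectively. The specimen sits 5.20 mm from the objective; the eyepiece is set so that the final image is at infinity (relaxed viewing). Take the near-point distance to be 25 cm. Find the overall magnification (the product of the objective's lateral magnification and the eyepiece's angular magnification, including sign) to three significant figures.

-250

Convert to cm: f_obj = 5 mm = 0.5 cm; d_o = 5.20 mm = 0.52 cm.
Objective: 1/d_i = 1/f_obj - 1/d_o = 1/0.5 - 1/0.52 = 0.07692 cm^-1, so d_i = 13.000 cm.
m_obj = -d_i/d_o = -13.000/0.52 = -25.000.
Eyepiece angular magnification (image at infinity): M_eye = D/f_e = 25/2.5 = 10.000.
Overall M = m_obj x M_eye = (-25.000)(10.000) = -250.00.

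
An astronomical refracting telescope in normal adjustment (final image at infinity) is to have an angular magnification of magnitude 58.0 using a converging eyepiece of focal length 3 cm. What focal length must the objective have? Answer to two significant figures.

|M| = f_obj/|f_eye|, so f_obj = |M| x |f_eye| = 58.0 x 3 = 174.000 cm.

170 cm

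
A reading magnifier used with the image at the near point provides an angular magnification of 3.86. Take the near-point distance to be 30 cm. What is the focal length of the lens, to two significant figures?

10 cm

For the image at the near point, M = 1 + D/f.
f = D/(M - 1) = 30/(3.86 - 1) = 10.490 cm.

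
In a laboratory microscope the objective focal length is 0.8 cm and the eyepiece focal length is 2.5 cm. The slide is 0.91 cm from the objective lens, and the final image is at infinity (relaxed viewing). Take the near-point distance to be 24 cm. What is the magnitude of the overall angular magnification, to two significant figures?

70

Objective: 1/d_i = 1/f_obj - 1/d_o = 1/0.8 - 1/0.91 = 0.15110 cm^-1, so d_i = 6.618 cm.
m_obj = -d_i/d_o = -6.618/0.91 = -7.273.
Eyepiece angular magnification (image at infinity): M_eye = D/f_e = 24/2.5 = 9.600.
Overall M = m_obj x M_eye = (-7.273)(9.600) = -69.82.
|M| = 69.82.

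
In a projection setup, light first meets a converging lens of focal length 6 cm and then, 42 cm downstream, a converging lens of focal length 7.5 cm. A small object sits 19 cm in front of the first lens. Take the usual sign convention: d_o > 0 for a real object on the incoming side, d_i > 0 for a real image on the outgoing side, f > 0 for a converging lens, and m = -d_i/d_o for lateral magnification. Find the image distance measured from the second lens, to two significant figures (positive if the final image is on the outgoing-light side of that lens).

First lens: d_i1 = 1/(1/6 - 1/19) = 8.769 cm.
The intermediate image is 8.769 cm to the right of lens 1, so d_o2 = L - d_i1 = 42 - 8.769 = 33.231 cm.
Second lens: d_i2 = 1/(1/7.5 - 1/(33.231)) = 9.686 cm.

9.7 cm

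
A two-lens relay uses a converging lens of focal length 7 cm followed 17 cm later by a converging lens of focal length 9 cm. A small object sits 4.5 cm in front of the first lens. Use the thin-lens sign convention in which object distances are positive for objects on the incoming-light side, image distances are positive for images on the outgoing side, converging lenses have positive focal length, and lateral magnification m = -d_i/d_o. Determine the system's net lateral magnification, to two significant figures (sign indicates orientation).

-1.2

Applying the thin-lens equation to the first lens, 1/7 = 1/4.5 + 1/d_i1, which gives d_i1 = -12.600 cm.
Its lateral magnification is m_1 = -d_i1/d_o1 = -(-12.600)/4.5 = 2.8000.
With d_i1 < 0 the first image is virtual and lies on the object side; the object distance for lens 2 is d_o2 = 17 - (-12.600) = 29.600 cm.
Applying the thin-lens equation again with f_2 = 9 cm and d_o2 = 29.600 cm gives d_i2 = 12.932 cm.
m_2 = -(12.932)/(29.600) = -0.4369.
The system's lateral magnification is m_1 m_2 = (2.8000)(-0.4369) = -1.2233.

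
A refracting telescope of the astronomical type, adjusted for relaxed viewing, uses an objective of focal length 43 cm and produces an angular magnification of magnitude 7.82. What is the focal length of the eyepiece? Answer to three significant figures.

5.50 cm

|M| = f_obj/f_eye, so f_eye = f_obj/|M| = 43/7.82 = 5.499 cm.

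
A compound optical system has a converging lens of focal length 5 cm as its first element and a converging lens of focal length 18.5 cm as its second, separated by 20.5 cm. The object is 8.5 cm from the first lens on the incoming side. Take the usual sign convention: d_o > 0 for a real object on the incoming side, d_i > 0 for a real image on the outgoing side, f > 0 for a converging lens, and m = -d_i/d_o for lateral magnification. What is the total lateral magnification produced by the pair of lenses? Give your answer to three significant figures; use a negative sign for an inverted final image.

-2.61

Applying the thin-lens equation to the first lens, 1/5 = 1/8.5 + 1/d_i1, which gives d_i1 = 12.143 cm.
Its lateral magnification is m_1 = -d_i1/d_o1 = -(12.143)/8.5 = -1.4286.
Object distance for lens 2: d_o2 = 20.5 - 12.143 = 8.357 cm.
Applying the thin-lens equation again with f_2 = 18.5 cm and d_o2 = 8.357 cm gives d_i2 = -15.243 cm.
m_2 = -(-15.243)/(8.357) = 1.8239.
Total m = m_1 x m_2 = (-1.4286)(1.8239) = -2.6056.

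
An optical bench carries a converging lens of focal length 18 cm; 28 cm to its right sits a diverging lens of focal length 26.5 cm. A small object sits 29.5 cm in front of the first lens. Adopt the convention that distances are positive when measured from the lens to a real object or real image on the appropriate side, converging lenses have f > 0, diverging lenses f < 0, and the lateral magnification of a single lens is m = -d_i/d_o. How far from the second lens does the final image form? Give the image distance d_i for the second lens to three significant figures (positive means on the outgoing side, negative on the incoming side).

57.8 cm

First lens: d_i1 = 1/(1/18 - 1/29.5) = 46.174 cm.
This image would form 46.174 cm past lens 1, i.e. 18.174 cm beyond lens 2, so it is a virtual object for lens 2: d_o2 = 28 - 46.174 = -18.174 cm.
Second lens: d_i2 = 1/(1/(-26.5) - 1/(-18.174)) = 57.843 cm.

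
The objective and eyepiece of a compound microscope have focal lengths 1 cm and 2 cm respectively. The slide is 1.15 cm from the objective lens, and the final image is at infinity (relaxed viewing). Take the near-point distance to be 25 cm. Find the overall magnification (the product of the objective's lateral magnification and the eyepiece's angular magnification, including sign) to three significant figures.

Objective: 1/d_i = 1/f_obj - 1/d_o = 1/1 - 1/1.15 = 0.13043 cm^-1, so d_i = 7.667 cm.
m_obj = -d_i/d_o = -7.667/1.15 = -6.667.
Eyepiece angular magnification (image at infinity): M_eye = D/f_e = 25/2 = 12.500.
Overall M = m_obj x M_eye = (-6.667)(12.500) = -83.33.

-83.3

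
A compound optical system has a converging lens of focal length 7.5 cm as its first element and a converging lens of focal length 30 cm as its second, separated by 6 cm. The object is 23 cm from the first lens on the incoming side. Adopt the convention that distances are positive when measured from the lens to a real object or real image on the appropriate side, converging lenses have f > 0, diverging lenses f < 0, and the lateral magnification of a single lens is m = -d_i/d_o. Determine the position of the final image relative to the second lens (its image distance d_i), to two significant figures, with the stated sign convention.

4.4 cm

Applying the thin-lens equation to the first lens, 1/7.5 = 1/23 + 1/d_i1, which gives d_i1 = 11.129 cm.
This image would form 11.129 cm past lens 1, i.e. 5.129 cm beyond lens 2, so it is a virtual object for lens 2: d_o2 = 6 - 11.129 = -5.129 cm.
Applying the thin-lens equation again with f_2 = 30 cm and d_o2 = -5.129 cm gives d_i2 = 4.380 cm.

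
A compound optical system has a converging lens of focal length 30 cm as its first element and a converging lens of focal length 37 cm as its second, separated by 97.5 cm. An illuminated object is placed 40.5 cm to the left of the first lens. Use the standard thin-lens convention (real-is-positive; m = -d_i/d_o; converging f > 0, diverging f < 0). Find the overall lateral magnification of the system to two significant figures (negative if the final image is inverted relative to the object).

Lens 1: 1/d_i1 = 1/f_1 - 1/d_o1 = 1/30 - 1/40.5 = 0.00864 cm^-1, so d_i1 = 115.714 cm.
m_1 = -(115.714)/40.5 = -2.8571.
This image would form 115.714 cm past lens 1, i.e. 18.214 cm beyond lens 2, so it is a virtual object for lens 2: d_o2 = 97.5 - 115.714 = -18.214 cm.
Lens 2: 1/d_i2 = 1/f_2 - 1/d_o2 = 1/37 - 1/(-18.214) = 0.08193 cm^-1, so d_i2 = 12.206 cm.
m_2 = -(12.206)/(-18.214) = 0.6701.
Total m = m_1 x m_2 = (-2.8571)(0.6701) = -1.9146.

-1.9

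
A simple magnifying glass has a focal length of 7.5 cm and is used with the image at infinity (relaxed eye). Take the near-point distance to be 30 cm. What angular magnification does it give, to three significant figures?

M = D/f = 30/7.5 = 4.000.

4.00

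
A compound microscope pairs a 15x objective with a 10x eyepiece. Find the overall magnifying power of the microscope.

150

The overall magnification of a compound microscope is the product of the objective and eyepiece magnifications:
M = M_obj x M_eye = 15 x 10 = 150.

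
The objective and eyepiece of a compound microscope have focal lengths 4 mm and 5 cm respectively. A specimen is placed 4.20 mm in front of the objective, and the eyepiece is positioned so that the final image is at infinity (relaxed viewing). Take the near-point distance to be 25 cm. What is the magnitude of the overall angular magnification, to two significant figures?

Convert to cm: f_obj = 4 mm = 0.4 cm; d_o = 4.20 mm = 0.42 cm.
Objective: 1/d_i = 1/f_obj - 1/d_o = 1/0.4 - 1/0.42 = 0.11905 cm^-1, so d_i = 8.400 cm.
m_obj = -d_i/d_o = -8.400/0.42 = -20.000.
Eyepiece angular magnification (image at infinity): M_eye = D/f_e = 25/5 = 5.000.
Overall M = m_obj x M_eye = (-20.000)(5.000) = -100.00.
|M| = 100.00.

100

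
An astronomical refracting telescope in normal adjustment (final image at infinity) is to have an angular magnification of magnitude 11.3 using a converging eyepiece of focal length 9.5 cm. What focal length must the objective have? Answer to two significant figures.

|M| = f_obj/|f_eye|, so f_obj = |M| x |f_eye| = 11.3 x 9.5 = 107.350 cm.

110 cm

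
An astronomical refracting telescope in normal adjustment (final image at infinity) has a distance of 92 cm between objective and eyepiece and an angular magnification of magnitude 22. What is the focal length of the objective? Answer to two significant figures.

88 cm

In normal adjustment the tube length equals f_obj + f_eye and |M| = f_obj/f_eye.
So f_obj = 22 f_eye and 22 f_eye + f_eye = 92 cm, giving f_eye = 92/23 = 4.000 cm and f_obj = 88.000 cm.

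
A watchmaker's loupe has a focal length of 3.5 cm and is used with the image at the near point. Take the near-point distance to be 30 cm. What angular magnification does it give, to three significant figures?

9.57

M = 1 + D/f = 1 + 30/3.5 = 9.571.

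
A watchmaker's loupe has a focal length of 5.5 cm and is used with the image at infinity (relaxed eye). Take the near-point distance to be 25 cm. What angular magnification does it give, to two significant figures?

M = D/f = 25/5.5 = 4.545.

4.5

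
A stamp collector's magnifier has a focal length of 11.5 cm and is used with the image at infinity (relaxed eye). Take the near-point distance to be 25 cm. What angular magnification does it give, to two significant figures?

M = D/f = 25/11.5 = 2.174.

2.2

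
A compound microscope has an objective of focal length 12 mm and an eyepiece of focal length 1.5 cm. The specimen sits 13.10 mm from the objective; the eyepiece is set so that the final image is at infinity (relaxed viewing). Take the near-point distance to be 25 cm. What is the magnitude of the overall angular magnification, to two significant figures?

180

Convert to cm: f_obj = 12 mm = 1.2 cm; d_o = 13.10 mm = 1.31 cm.
Objective: 1/d_i = 1/f_obj - 1/d_o = 1/1.2 - 1/1.31 = 0.06997 cm^-1, so d_i = 14.291 cm.
m_obj = -d_i/d_o = -14.291/1.31 = -10.909.
Eyepiece angular magnification (image at infinity): M_eye = D/f_e = 25/1.5 = 16.667.
Overall M = m_obj x M_eye = (-10.909)(16.667) = -181.82.
|M| = 181.82.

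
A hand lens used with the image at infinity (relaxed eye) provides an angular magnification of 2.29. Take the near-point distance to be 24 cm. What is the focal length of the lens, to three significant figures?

10.5 cm

For the image at infinity, M = D/f.
f = D/M = 24/2.29 = 10.480 cm.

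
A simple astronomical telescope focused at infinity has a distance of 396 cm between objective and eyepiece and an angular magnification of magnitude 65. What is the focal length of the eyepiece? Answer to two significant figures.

In normal adjustment the tube length equals f_obj + f_eye and |M| = f_obj/f_eye.
So f_obj = 65 f_eye and 65 f_eye + f_eye = 396 cm, giving f_eye = 396/66 = 6.000 cm and f_obj = 390.000 cm.

6.0 cm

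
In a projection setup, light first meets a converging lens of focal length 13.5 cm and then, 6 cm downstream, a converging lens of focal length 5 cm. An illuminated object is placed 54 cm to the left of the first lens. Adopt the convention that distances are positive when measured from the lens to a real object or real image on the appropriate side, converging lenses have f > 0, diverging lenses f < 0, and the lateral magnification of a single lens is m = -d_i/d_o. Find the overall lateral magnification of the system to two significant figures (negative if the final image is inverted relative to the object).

First lens: d_i1 = 1/(1/13.5 - 1/54) = 18.000 cm.
m_1 = -(18.000)/54 = -0.3333.
Since 18.000 cm > 6 cm, the first image lies past the second lens and serves as a virtual object: d_o2 = L - d_i1 = -12.000 cm.
Second lens: d_i2 = 1/(1/5 - 1/(-12.000)) = 3.529 cm.
m_2 = -(3.529)/(-12.000) = 0.2941.
Total m = m_1 x m_2 = (-0.3333)(0.2941) = -0.0980.

-0.098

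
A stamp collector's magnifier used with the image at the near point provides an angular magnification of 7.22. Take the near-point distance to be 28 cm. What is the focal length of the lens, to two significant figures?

For the image at the near point, M = 1 + D/f.
f = D/(M - 1) = 28/(7.22 - 1) = 4.502 cm.

4.5 cm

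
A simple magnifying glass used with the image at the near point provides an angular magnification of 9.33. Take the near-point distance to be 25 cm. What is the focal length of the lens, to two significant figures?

For the image at the near point, M = 1 + D/f.
f = D/(M - 1) = 25/(9.33 - 1) = 3.001 cm.

3.0 cm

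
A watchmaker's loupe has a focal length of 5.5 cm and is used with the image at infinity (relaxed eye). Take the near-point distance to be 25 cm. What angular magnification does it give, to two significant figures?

4.5

M = D/f = 25/5.5 = 4.545.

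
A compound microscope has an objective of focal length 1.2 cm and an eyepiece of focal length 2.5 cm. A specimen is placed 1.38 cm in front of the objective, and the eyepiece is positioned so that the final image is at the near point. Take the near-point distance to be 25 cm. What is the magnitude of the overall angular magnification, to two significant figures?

Objective: 1/d_i = 1/f_obj - 1/d_o = 1/1.2 - 1/1.38 = 0.10870 cm^-1, so d_i = 9.200 cm.
m_obj = -d_i/d_o = -9.200/1.38 = -6.667.
Eyepiece angular magnification (image at near point): M_eye = 1 + D/f_e = 1 + 25/2.5 = 11.000.
Overall M = m_obj x M_eye = (-6.667)(11.000) = -73.33.
|M| = 73.33.

73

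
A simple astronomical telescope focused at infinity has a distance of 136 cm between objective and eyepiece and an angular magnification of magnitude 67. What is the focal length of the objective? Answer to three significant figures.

In normal adjustment the tube length equals f_obj + f_eye and |M| = f_obj/f_eye.
So f_obj = 67 f_eye and 67 f_eye + f_eye = 136 cm, giving f_eye = 136/68 = 2.000 cm and f_obj = 134.000 cm.

134 cm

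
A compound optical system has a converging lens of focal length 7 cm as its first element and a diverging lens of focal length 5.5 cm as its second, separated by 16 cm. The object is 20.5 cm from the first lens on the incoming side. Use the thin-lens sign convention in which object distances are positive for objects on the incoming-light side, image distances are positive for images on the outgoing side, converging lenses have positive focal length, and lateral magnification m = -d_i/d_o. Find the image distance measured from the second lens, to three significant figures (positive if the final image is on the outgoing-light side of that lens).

Applying the thin-lens equation to the first lens, 1/7 = 1/20.5 + 1/d_i1, which gives d_i1 = 10.630 cm.
That image sits 5.370 cm in front of the second lens, so d_o2 = 5.370 cm.
Applying the thin-lens equation again with f_2 = -5.5 cm and d_o2 = 5.370 cm gives d_i2 = -2.717 cm.

-2.72 cm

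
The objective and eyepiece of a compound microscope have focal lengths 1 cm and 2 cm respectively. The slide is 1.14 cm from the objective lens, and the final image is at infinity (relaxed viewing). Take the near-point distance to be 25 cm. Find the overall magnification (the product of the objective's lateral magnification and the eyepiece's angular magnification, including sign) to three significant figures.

Objective: 1/d_i = 1/f_obj - 1/d_o = 1/1 - 1/1.14 = 0.12281 cm^-1, so d_i = 8.143 cm.
m_obj = -d_i/d_o = -8.143/1.14 = -7.143.
Eyepiece angular magnification (image at infinity): M_eye = D/f_e = 25/2 = 12.500.
Overall M = m_obj x M_eye = (-7.143)(12.500) = -89.29.

-89.3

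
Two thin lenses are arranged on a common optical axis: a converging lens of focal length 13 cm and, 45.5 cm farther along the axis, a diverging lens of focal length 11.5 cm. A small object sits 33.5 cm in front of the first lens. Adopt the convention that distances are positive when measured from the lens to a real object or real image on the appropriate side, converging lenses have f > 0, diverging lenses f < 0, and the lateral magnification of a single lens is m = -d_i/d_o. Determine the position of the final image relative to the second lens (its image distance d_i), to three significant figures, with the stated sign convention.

-7.80 cm

First lens: d_i1 = 1/(1/13 - 1/33.5) = 21.244 cm.
The intermediate image is 21.244 cm to the right of lens 1, so d_o2 = L - d_i1 = 45.5 - 21.244 = 24.256 cm.
Second lens: d_i2 = 1/(1/(-11.5) - 1/(24.256)) = -7.801 cm.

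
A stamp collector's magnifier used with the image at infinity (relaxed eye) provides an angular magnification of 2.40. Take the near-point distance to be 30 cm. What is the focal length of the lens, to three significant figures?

For the image at infinity, M = D/f.
f = D/M = 30/2.4 = 12.500 cm.

12.5 cm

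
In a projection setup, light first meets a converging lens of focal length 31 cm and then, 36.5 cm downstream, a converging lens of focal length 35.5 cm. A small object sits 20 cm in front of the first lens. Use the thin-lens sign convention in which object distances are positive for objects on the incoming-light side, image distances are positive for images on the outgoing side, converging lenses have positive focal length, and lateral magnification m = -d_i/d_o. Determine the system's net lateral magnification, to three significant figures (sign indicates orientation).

-1.74

Applying the thin-lens equation to the first lens, 1/31 = 1/20 + 1/d_i1, which gives d_i1 = -56.364 cm.
Its lateral magnification is m_1 = -d_i1/d_o1 = -(-56.364)/20 = 2.8182.
With d_i1 < 0 the first image is virtual and lies on the object side; the object distance for lens 2 is d_o2 = 36.5 - (-56.364) = 92.864 cm.
Applying the thin-lens equation again with f_2 = 35.5 cm and d_o2 = 92.864 cm gives d_i2 = 57.469 cm.
m_2 = -(57.469)/(92.864) = -0.6189.
Total m = m_1 x m_2 = (2.8182)(-0.6189) = -1.7441.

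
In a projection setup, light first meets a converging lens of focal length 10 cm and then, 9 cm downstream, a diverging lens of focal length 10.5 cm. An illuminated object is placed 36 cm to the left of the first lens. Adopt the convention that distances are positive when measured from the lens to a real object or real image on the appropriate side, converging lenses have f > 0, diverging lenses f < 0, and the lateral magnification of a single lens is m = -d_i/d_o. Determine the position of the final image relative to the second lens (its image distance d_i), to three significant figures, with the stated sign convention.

Lens 1: 1/d_i1 = 1/f_1 - 1/d_o1 = 1/10 - 1/36 = 0.07222 cm^-1, so d_i1 = 13.846 cm.
Since 13.846 cm > 9 cm, the first image lies past the second lens and serves as a virtual object: d_o2 = L - d_i1 = -4.846 cm.
Lens 2: 1/d_i2 = 1/f_2 - 1/d_o2 = 1/(-10.5) - 1/(-4.846) = 0.11111 cm^-1, so d_i2 = 9.000 cm.

9.00 cm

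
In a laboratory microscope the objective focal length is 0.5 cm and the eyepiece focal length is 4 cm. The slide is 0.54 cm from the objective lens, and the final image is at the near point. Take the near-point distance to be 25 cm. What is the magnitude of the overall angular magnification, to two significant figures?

Objective: 1/d_i = 1/f_obj - 1/d_o = 1/0.5 - 1/0.54 = 0.14815 cm^-1, so d_i = 6.750 cm.
m_obj = -d_i/d_o = -6.750/0.54 = -12.500.
Eyepiece angular magnification (image at near point): M_eye = 1 + D/f_e = 1 + 25/4 = 7.250.
Overall M = m_obj x M_eye = (-12.500)(7.250) = -90.62.
|M| = 90.62.

91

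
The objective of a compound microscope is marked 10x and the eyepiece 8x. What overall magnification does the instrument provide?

The overall magnification of a compound microscope is the product of the objective and eyepiece magnifications:
M = M_obj x M_eye = 10 x 8 = 80.

80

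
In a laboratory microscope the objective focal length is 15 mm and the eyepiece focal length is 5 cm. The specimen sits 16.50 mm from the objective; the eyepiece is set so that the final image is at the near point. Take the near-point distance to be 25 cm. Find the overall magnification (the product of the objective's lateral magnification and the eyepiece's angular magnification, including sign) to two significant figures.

-60

Convert to cm: f_obj = 15 mm = 1.5 cm; d_o = 16.50 mm = 1.65 cm.
Objective: 1/d_i = 1/f_obj - 1/d_o = 1/1.5 - 1/1.65 = 0.06061 cm^-1, so d_i = 16.500 cm.
m_obj = -d_i/d_o = -16.500/1.65 = -10.000.
Eyepiece angular magnification (image at near point): M_eye = 1 + D/f_e = 1 + 25/5 = 6.000.
Overall M = m_obj x M_eye = (-10.000)(6.000) = -60.00.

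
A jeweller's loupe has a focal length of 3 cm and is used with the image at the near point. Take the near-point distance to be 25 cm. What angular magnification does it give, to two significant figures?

9.3

M = 1 + D/f = 1 + 25/3 = 9.333.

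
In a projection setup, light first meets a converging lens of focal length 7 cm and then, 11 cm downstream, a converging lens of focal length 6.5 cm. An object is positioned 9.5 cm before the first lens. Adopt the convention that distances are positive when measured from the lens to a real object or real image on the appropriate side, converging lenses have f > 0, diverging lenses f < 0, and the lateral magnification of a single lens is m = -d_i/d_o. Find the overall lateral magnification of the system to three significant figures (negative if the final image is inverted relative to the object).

-0.824

First lens: d_i1 = 1/(1/7 - 1/9.5) = 26.600 cm.
m_1 = -(26.600)/9.5 = -2.8000.
Since 26.600 cm > 11 cm, the first image lies past the second lens and serves as a virtual object: d_o2 = L - d_i1 = -15.600 cm.
Second lens: d_i2 = 1/(1/6.5 - 1/(-15.600)) = 4.588 cm.
m_2 = -(4.588)/(-15.600) = 0.2941.
Overall magnification: m = m_1 m_2 = -0.8235.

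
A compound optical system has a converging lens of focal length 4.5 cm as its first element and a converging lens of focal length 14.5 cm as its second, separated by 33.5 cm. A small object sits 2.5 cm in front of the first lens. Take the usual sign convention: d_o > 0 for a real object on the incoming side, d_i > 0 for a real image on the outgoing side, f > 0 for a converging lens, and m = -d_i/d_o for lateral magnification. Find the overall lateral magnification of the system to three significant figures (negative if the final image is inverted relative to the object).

-1.32

Lens 1: 1/d_i1 = 1/f_1 - 1/d_o1 = 1/4.5 - 1/2.5 = -0.17778 cm^-1, so d_i1 = -5.625 cm.
m_1 = -(-5.625)/2.5 = 2.2500.
The intermediate image is virtual, 5.625 cm to the left of lens 1, so d_o2 = L - d_i1 = 33.5 - (-5.625) = 39.125 cm.
Lens 2: 1/d_i2 = 1/f_2 - 1/d_o2 = 1/14.5 - 1/(39.125) = 0.04341 cm^-1, so d_i2 = 23.038 cm.
m_2 = -(23.038)/(39.125) = -0.5888.
Overall magnification: m = m_1 m_2 = -1.3249.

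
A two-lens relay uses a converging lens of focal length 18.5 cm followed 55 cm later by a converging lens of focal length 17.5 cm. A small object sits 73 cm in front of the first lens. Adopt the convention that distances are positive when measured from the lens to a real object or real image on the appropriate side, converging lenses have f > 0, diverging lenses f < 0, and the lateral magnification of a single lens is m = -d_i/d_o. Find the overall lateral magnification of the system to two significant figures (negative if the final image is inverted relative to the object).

First lens: d_i1 = 1/(1/18.5 - 1/73) = 24.780 cm.
m_1 = -(24.780)/73 = -0.3394.
Object distance for lens 2: d_o2 = 55 - 24.780 = 30.220 cm.
Second lens: d_i2 = 1/(1/17.5 - 1/(30.220)) = 41.576 cm.
m_2 = -(41.576)/(30.220) = -1.3758.
Total m = m_1 x m_2 = (-0.3394)(-1.3758) = 0.4670.

0.47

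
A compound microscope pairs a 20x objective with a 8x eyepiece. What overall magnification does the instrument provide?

160

The overall magnification of a compound microscope is the product of the objective and eyepiece magnifications:
M = M_obj x M_eye = 20 x 8 = 160.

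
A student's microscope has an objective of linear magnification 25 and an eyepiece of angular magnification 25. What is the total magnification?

625

The overall magnification of a compound microscope is the product of the objective and eyepiece magnifications:
M = M_obj x M_eye = 25 x 25 = 625.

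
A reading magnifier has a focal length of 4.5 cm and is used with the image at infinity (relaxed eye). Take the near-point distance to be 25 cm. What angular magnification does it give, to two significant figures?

M = D/f = 25/4.5 = 5.556.

5.6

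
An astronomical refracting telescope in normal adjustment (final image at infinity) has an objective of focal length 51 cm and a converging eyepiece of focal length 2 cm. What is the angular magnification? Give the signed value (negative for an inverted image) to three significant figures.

M = -f_obj/f_eye = -51/(2) = -25.500.

-25.5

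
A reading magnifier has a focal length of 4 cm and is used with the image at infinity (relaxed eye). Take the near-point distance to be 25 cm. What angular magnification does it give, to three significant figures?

M = D/f = 25/4 = 6.250.

6.25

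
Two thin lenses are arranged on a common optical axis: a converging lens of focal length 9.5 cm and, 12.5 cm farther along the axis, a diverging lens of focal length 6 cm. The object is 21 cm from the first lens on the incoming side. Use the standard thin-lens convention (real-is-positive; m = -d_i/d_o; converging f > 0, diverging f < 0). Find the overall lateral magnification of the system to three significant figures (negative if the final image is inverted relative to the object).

-4.30

Lens 1: 1/d_i1 = 1/f_1 - 1/d_o1 = 1/9.5 - 1/21 = 0.05764 cm^-1, so d_i1 = 17.348 cm.
m_1 = -(17.348)/21 = -0.8261.
This image would form 17.348 cm past lens 1, i.e. 4.848 cm beyond lens 2, so it is a virtual object for lens 2: d_o2 = 12.5 - 17.348 = -4.848 cm.
Lens 2: 1/d_i2 = 1/f_2 - 1/d_o2 = 1/(-6) - 1/(-4.848) = 0.03961 cm^-1, so d_i2 = 25.245 cm.
m_2 = -(25.245)/(-4.848) = 5.2075.
The system's lateral magnification is m_1 m_2 = (-0.8261)(5.2075) = -4.3019.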